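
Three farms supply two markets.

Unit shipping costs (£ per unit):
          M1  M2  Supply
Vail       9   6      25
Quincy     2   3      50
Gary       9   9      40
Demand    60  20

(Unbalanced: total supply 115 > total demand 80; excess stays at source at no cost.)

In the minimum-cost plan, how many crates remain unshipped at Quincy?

0

Minimum-cost shipments:
  Vail–M2: 20 × £6 = £120
  Quincy–M1: 50 × £2 = £100
  Gary–M1: 10 × £9 = £90
Total cost = £310.
Quincy ships 50 of its 50, leaving 0.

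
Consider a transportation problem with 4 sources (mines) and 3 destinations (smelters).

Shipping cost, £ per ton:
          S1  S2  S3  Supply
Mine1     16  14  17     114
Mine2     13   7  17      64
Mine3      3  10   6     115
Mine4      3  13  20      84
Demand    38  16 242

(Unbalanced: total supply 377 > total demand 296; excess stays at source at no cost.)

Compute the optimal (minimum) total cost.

3075

One minimum-cost allocation:
  Mine1→S3: 114 × £17 = £1938
  Mine2→S2: 16 × £7 = £112
  Mine2→S3: 13 × £17 = £221
  Mine3→S3: 115 × £6 = £690
  Mine4→S1: 38 × £3 = £114
Total = 1938 + 112 + 221 + 690 + 114 = £3075.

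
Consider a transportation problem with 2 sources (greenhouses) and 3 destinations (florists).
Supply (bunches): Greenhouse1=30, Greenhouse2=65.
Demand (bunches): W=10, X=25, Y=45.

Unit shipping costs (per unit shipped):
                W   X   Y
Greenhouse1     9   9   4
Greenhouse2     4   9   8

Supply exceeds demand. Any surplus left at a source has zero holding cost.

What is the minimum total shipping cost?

One minimum-cost allocation:
  Greenhouse1–Y: 30 bunches
  Greenhouse2–W: 10 bunches
  Greenhouse2–X: 25 bunches
  Greenhouse2–Y: 15 bunches
Total cost = 505.
(Supply check: Greenhouse1 ships 30; Greenhouse2 ships 50.)

505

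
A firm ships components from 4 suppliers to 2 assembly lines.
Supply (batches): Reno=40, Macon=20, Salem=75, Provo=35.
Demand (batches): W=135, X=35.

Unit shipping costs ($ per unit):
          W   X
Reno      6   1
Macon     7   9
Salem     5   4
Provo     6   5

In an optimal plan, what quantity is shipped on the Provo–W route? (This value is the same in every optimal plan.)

The minimum-cost plan:
  Reno->W: 5 batches
  Reno->X: 35 batches
  Macon->W: 20 batches
  Salem->W: 75 batches
  Provo->W: 35 batches
Total cost = $790.
So Provo→W carries 35 batches.

35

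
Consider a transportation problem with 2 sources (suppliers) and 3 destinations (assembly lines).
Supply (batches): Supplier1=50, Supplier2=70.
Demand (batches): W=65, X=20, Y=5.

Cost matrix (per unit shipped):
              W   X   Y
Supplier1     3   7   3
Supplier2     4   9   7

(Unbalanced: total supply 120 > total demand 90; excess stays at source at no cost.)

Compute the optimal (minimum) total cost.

390

A cheapest plan:
  Supplier1→W: 25 × 3 = 75
  Supplier1→X: 20 × 7 = 140
  Supplier1→Y: 5 × 3 = 15
  Supplier2→W: 40 × 4 = 160
Total = 75 + 140 + 15 + 160 = 390.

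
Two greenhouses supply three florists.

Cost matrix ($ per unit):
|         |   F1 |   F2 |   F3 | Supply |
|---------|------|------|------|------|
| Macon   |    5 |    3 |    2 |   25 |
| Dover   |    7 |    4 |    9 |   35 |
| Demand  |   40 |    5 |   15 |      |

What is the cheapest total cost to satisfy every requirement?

A cheapest plan:
  Macon→F1: 10 bunches
  Macon→F3: 15 bunches
  Dover→F1: 30 bunches
  Dover→F2: 5 bunches
Total cost = $310.
(Supply check: Macon ships 25; Dover ships 35.)

310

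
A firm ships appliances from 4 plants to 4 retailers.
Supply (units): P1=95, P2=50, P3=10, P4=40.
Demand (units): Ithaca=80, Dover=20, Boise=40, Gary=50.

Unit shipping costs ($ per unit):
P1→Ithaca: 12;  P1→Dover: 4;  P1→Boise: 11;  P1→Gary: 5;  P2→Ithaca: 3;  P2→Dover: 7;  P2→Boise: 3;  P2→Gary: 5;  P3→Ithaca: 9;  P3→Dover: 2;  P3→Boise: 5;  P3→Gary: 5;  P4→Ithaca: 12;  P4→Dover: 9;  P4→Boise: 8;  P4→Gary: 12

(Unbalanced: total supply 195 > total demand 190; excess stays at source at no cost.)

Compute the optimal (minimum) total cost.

1130

An optimal shipping plan:
  P1 to Ithaca: 20 × $12 = $240
  P1 to Dover: 20 × $4 = $80
  P1 to Gary: 50 × $5 = $250
  P2 to Ithaca: 50 × $3 = $150
  P3 to Boise: 10 × $5 = $50
  P4 to Ithaca: 10 × $12 = $120
  P4 to Boise: 30 × $8 = $240
Total = 240 + 80 + 250 + 150 + 50 + 120 + 240 = $1130.
(Supply check: P1 ships 90; P2 ships 50; P3 ships 10; P4 ships 40.)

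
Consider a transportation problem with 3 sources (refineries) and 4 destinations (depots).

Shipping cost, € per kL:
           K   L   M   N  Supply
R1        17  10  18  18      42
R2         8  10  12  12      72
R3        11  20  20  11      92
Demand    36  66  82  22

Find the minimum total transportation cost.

2554

An optimal shipping plan:
  R1–L: 42 × €10 = €420
  R2–L: 24 × €10 = €240
  R2–M: 48 × €12 = €576
  R3–K: 36 × €11 = €396
  R3–M: 34 × €20 = €680
  R3–N: 22 × €11 = €242
Total = 420 + 240 + 576 + 396 + 680 + 242 = €2554.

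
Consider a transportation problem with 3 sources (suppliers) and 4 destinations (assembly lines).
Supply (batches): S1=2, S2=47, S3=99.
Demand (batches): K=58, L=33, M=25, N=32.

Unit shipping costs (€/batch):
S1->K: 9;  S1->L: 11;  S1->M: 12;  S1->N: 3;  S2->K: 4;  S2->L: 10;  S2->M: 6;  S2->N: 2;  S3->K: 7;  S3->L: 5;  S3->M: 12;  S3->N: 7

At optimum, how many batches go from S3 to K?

58

Solving gives:
  S1–N: 2 batches
  S2–M: 25 batches
  S2–N: 22 batches
  S3–K: 58 batches
  S3–L: 33 batches
  S3–N: 8 batches
Total cost = €827.
So S3→K carries 58 batches.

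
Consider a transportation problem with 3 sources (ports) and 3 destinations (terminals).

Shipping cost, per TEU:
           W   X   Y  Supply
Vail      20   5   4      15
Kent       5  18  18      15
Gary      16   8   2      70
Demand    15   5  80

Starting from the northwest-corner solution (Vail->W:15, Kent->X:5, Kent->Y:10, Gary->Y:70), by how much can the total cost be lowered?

Current plan cost = 15·20 + 5·18 + 10·18 + 70·2 = 710.
Optimal plan:
  Vail->X: 5 × 5 = 25
  Vail->Y: 10 × 4 = 40
  Kent->W: 15 × 5 = 75
  Gary->Y: 70 × 2 = 140
Optimal cost = 280.
Saving = 710 − 280 = 430.

430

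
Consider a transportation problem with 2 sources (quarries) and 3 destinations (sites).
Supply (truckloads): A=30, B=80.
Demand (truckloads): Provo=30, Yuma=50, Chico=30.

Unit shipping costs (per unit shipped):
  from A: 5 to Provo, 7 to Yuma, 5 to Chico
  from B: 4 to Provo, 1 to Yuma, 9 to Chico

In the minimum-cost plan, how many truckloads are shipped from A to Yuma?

The minimum-cost plan:
  A→Chico: 30 × 5 = 150
  B→Provo: 30 × 4 = 120
  B→Yuma: 50 × 1 = 50
Total cost = 320.
The route A→Yuma is not used.

0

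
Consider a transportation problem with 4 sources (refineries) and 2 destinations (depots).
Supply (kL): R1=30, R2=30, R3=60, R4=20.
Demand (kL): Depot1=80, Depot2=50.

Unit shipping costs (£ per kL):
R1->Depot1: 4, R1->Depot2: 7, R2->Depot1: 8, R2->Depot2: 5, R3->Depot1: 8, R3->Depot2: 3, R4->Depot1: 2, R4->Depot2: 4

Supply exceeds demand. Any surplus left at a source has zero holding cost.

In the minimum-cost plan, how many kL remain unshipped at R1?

0

An optimal plan:
  R1 to Depot1: 30 × £4 = £120
  R2 to Depot1: 20 × £8 = £160
  R3 to Depot1: 10 × £8 = £80
  R3 to Depot2: 50 × £3 = £150
  R4 to Depot1: 20 × £2 = £40
Total cost = £550.
R1 ships 30 of its 30, leaving 0.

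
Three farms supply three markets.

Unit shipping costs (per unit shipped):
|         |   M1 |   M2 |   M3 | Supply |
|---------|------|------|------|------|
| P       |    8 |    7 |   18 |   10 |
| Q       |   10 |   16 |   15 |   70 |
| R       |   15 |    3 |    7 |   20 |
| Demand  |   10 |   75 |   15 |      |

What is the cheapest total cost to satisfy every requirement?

An optimal shipping plan:
  P->M2: 10 × 7 = 70
  Q->M1: 10 × 10 = 100
  Q->M2: 45 × 16 = 720
  Q->M3: 15 × 15 = 225
  R->M2: 20 × 3 = 60
Total = 70 + 100 + 720 + 225 + 60 = 1175.

1175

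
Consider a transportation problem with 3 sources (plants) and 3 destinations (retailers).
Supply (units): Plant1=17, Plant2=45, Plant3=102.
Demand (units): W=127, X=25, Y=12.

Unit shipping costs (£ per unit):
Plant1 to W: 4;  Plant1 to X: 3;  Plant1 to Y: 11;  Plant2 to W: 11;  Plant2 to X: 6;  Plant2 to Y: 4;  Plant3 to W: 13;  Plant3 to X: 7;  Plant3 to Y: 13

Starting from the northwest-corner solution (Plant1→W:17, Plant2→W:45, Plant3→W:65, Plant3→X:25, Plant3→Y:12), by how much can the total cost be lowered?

Current plan cost = 17·4 + 45·11 + 65·13 + 25·7 + 12·13 = £1739.
Optimal plan:
  Plant1 to W: 17 units
  Plant2 to W: 33 units
  Plant2 to Y: 12 units
  Plant3 to W: 77 units
  Plant3 to X: 25 units
Optimal cost = £1655.
Saving = 1739 − 1655 = £84.

84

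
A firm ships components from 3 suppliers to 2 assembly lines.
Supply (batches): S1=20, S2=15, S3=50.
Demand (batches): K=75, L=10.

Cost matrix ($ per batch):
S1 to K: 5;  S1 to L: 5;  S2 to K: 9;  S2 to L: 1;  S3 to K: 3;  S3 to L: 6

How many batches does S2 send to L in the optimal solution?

10

The minimum-cost plan:
  S1→K: 20 × $5 = $100
  S2→K: 5 × $9 = $45
  S2→L: 10 × $1 = $10
  S3→K: 50 × $3 = $150
Total cost = $305.
So S2→L carries 10 batches.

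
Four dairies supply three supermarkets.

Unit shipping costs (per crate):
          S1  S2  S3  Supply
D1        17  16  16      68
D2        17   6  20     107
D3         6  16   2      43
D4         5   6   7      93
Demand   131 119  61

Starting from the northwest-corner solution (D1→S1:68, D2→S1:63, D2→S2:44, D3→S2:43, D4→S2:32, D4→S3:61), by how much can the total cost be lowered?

1479

Current plan cost = 68·17 + 63·17 + 44·6 + 43·16 + 32·6 + 61·7 = 3798.
Optimal plan:
  D1–S1: 38 crates
  D1–S2: 12 crates
  D1–S3: 18 crates
  D2–S2: 107 crates
  D3–S3: 43 crates
  D4–S1: 93 crates
Optimal cost = 2319.
Saving = 3798 − 2319 = 1479.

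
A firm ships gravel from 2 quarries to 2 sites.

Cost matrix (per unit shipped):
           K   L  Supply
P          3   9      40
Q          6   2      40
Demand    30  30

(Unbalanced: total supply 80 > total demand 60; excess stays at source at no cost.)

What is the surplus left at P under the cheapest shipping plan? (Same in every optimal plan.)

Minimum-cost shipments:
  P->K: 30 × 3 = 90
  Q->L: 30 × 2 = 60
Total cost = 150.
P ships 30 of its 40, leaving 10.

10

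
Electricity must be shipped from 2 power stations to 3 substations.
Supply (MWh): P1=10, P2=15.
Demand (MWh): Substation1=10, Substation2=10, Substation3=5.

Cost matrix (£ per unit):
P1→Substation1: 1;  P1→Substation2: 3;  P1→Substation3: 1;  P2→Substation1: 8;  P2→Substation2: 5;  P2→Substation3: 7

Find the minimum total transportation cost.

95

Optimal allocation:
  P1 to Substation1: 10 × £1 = £10
  P2 to Substation2: 10 × £5 = £50
  P2 to Substation3: 5 × £7 = £35
Total = 10 + 50 + 35 = £95.
(Supply check: P1 ships 10; P2 ships 15.)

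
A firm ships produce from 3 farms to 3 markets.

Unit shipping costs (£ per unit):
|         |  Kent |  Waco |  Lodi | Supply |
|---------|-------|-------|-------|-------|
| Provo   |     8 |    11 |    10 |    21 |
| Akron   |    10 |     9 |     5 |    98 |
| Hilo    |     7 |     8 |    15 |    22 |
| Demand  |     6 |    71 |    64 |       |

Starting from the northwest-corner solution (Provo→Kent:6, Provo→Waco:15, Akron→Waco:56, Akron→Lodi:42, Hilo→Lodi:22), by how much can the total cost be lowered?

242

Current plan cost = 6·8 + 15·11 + 56·9 + 42·5 + 22·15 = £1257.
Optimal plan:
  Provo->Kent: 6 × £8 = £48
  Provo->Waco: 15 × £11 = £165
  Akron->Waco: 34 × £9 = £306
  Akron->Lodi: 64 × £5 = £320
  Hilo->Waco: 22 × £8 = £176
Optimal cost = £1015.
Saving = 1257 − 1015 = £242.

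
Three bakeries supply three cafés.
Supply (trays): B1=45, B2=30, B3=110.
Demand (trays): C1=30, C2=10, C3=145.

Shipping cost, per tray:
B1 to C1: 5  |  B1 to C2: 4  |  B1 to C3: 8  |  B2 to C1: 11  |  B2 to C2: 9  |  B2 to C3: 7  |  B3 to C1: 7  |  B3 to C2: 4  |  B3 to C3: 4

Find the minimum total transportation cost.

880

Optimal allocation:
  B1→C1: 30 × 5 = 150
  B1→C2: 10 × 4 = 40
  B1→C3: 5 × 8 = 40
  B2→C3: 30 × 7 = 210
  B3→C3: 110 × 4 = 440
Total = 150 + 40 + 40 + 210 + 440 = 880.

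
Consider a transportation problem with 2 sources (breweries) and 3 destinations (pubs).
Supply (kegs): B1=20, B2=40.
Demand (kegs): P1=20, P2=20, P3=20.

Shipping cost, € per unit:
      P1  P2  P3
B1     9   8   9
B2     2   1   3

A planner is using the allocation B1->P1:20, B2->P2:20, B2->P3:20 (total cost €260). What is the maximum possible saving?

Current plan cost = 20·9 + 20·1 + 20·3 = €260.
Optimal plan:
  B1->P3: 20 kegs
  B2->P1: 20 kegs
  B2->P2: 20 kegs
Optimal cost = €240.
Saving = 260 − 240 = €20.

20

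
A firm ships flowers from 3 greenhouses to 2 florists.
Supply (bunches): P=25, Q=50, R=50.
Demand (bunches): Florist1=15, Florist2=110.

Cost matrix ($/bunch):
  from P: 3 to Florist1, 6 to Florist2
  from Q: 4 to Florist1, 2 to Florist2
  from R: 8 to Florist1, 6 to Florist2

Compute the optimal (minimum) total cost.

An optimal shipping plan:
  P→Florist1: 15 × $3 = $45
  P→Florist2: 10 × $6 = $60
  Q→Florist2: 50 × $2 = $100
  R→Florist2: 50 × $6 = $300
Total = 45 + 60 + 100 + 300 = $505.
(Supply check: P ships 25; Q ships 50; R ships 50.)

505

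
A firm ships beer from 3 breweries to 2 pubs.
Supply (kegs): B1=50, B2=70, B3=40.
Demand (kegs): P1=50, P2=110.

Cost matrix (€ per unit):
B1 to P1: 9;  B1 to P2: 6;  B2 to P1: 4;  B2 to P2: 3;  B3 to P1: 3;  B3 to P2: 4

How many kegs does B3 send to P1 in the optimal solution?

40

Solving gives:
  B1->P2: 50 × €6 = €300
  B2->P1: 10 × €4 = €40
  B2->P2: 60 × €3 = €180
  B3->P1: 40 × €3 = €120
Total cost = €640.
So B3→P1 carries 40 kegs.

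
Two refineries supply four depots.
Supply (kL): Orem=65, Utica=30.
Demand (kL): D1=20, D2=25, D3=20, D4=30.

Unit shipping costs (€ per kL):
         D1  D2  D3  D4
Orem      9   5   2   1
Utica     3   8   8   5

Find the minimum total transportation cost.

285

An optimal shipping plan:
  Orem to D2: 15 × €5 = €75
  Orem to D3: 20 × €2 = €40
  Orem to D4: 30 × €1 = €30
  Utica to D1: 20 × €3 = €60
  Utica to D2: 10 × €8 = €80
Total = 75 + 40 + 30 + 60 + 80 = €285.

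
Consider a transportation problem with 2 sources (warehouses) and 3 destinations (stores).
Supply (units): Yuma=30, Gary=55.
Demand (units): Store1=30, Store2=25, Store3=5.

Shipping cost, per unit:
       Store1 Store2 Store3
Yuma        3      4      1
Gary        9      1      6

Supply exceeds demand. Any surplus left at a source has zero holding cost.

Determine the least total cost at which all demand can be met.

145

A cheapest plan:
  Yuma->Store1: 30 × 3 = 90
  Gary->Store2: 25 × 1 = 25
  Gary->Store3: 5 × 6 = 30
Total = 90 + 25 + 30 = 145.
(Supply check: Yuma ships 30; Gary ships 30.)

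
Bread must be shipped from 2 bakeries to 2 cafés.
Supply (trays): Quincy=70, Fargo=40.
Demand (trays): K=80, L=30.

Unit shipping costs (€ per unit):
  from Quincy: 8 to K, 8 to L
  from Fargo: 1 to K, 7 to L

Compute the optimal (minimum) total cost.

600

An optimal shipping plan:
  Quincy->K: 40 × €8 = €320
  Quincy->L: 30 × €8 = €240
  Fargo->K: 40 × €1 = €40
Total = 320 + 240 + 40 = €600.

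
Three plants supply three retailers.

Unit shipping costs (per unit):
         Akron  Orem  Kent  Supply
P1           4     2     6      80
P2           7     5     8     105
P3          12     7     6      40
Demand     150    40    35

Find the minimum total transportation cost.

Optimal allocation:
  P1 to Akron: 45 × 4 = 180
  P1 to Orem: 35 × 2 = 70
  P2 to Akron: 105 × 7 = 735
  P3 to Orem: 5 × 7 = 35
  P3 to Kent: 35 × 6 = 210
Total = 180 + 70 + 735 + 35 + 210 = 1230.
(Supply check: P1 ships 80; P2 ships 105; P3 ships 40.)

1230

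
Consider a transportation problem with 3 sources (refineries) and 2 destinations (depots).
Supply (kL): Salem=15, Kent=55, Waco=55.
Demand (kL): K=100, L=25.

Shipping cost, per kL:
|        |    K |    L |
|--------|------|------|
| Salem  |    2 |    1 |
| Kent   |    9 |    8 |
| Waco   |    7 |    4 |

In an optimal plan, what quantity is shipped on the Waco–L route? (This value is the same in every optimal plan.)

25

Optimal shipments:
  Salem->K: 15 × 2 = 30
  Kent->K: 55 × 9 = 495
  Waco->K: 30 × 7 = 210
  Waco->L: 25 × 4 = 100
Total cost = 835.
So Waco→L carries 25 kL.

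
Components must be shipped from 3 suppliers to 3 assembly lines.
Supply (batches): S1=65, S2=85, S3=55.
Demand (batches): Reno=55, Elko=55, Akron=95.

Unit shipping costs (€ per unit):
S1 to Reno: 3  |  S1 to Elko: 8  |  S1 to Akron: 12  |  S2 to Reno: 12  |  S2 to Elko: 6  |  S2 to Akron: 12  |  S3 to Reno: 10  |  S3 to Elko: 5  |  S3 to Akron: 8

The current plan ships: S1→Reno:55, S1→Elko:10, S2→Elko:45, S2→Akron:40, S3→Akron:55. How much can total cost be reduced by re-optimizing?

Current plan cost = 55·3 + 10·8 + 45·6 + 40·12 + 55·8 = €1435.
Optimal plan:
  S1→Reno: 55 × €3 = €165
  S1→Akron: 10 × €12 = €120
  S2→Elko: 55 × €6 = €330
  S2→Akron: 30 × €12 = €360
  S3→Akron: 55 × €8 = €440
Optimal cost = €1415.
Saving = 1435 − 1415 = €20.

20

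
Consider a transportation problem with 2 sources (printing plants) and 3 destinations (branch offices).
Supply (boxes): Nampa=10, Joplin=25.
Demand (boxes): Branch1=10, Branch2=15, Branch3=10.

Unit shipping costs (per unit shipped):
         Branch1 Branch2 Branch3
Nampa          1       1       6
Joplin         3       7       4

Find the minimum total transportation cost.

115

A cheapest plan:
  Nampa–Branch2: 10 boxes
  Joplin–Branch1: 10 boxes
  Joplin–Branch2: 5 boxes
  Joplin–Branch3: 10 boxes
Total cost = 115.
(Supply check: Nampa ships 10; Joplin ships 25.)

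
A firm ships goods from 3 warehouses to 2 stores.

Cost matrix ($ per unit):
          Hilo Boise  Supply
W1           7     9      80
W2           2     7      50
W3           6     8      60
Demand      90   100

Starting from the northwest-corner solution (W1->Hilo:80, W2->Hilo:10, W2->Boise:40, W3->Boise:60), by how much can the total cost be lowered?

120

Current plan cost = 80·7 + 10·2 + 40·7 + 60·8 = $1340.
Optimal plan:
  W1→Hilo: 40 × $7 = $280
  W1→Boise: 40 × $9 = $360
  W2→Hilo: 50 × $2 = $100
  W3→Boise: 60 × $8 = $480
Optimal cost = $1220.
Saving = 1340 − 1220 = $120.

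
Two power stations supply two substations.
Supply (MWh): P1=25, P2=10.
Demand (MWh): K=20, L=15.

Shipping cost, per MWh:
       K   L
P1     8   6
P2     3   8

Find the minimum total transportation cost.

One minimum-cost allocation:
  P1→K: 10 × 8 = 80
  P1→L: 15 × 6 = 90
  P2→K: 10 × 3 = 30
Total = 80 + 90 + 30 = 200.

200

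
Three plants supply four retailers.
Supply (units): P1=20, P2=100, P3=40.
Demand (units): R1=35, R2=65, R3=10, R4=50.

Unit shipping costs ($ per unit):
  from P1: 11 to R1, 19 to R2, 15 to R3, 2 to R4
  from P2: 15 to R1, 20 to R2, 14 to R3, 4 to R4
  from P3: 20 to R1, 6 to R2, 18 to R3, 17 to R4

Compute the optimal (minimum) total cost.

A cheapest plan:
  P1 to R1: 20 × $11 = $220
  P2 to R1: 15 × $15 = $225
  P2 to R2: 25 × $20 = $500
  P2 to R3: 10 × $14 = $140
  P2 to R4: 50 × $4 = $200
  P3 to R2: 40 × $6 = $240
Total = 220 + 225 + 500 + 140 + 200 + 240 = $1525.

1525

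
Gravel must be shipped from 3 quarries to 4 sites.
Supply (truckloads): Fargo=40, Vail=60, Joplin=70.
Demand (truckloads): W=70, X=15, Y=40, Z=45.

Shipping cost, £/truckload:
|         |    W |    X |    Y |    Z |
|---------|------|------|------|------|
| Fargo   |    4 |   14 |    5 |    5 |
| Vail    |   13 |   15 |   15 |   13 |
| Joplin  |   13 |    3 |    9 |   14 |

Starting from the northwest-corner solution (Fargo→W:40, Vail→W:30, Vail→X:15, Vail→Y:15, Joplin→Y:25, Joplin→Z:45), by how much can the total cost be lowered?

Current plan cost = 40·4 + 30·13 + 15·15 + 15·15 + 25·9 + 45·14 = £1855.
Optimal plan:
  Fargo to W: 40 × £4 = £160
  Vail to W: 15 × £13 = £195
  Vail to Z: 45 × £13 = £585
  Joplin to W: 15 × £13 = £195
  Joplin to X: 15 × £3 = £45
  Joplin to Y: 40 × £9 = £360
Optimal cost = £1540.
Saving = 1855 − 1540 = £315.

315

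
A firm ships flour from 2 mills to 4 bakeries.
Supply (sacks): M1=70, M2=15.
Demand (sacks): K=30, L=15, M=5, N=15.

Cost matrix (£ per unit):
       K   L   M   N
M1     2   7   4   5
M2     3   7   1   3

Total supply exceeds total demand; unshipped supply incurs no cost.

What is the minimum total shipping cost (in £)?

225

A cheapest plan:
  M1→K: 30 × £2 = £60
  M1→L: 15 × £7 = £105
  M1→N: 5 × £5 = £25
  M2→M: 5 × £1 = £5
  M2→N: 10 × £3 = £30
Total = 60 + 105 + 25 + 5 + 30 = £225.
(Supply check: M1 ships 50; M2 ships 15.)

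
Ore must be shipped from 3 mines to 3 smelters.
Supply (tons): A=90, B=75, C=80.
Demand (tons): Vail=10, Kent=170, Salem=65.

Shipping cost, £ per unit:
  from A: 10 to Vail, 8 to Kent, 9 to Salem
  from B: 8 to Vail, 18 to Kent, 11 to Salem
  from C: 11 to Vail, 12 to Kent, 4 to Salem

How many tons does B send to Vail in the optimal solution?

10

Optimal shipments:
  A–Kent: 90 × £8 = £720
  B–Vail: 10 × £8 = £80
  B–Kent: 65 × £18 = £1170
  C–Kent: 15 × £12 = £180
  C–Salem: 65 × £4 = £260
Total cost = £2410.
So B→Vail carries 10 tons.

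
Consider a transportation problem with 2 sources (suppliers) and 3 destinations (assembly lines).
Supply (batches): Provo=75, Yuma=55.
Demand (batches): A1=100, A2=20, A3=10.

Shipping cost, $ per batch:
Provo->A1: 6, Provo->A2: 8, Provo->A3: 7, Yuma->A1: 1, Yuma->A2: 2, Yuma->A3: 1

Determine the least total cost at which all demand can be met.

A cheapest plan:
  Provo–A1: 75 batches
  Yuma–A1: 25 batches
  Yuma–A2: 20 batches
  Yuma–A3: 10 batches
Total cost = $525.
(Supply check: Provo ships 75; Yuma ships 55.)

525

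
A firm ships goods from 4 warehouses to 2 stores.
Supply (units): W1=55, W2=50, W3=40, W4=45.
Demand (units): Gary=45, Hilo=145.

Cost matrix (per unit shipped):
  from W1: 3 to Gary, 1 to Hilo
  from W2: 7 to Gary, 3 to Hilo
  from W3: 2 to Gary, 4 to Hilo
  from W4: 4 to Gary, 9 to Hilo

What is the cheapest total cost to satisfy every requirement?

One minimum-cost allocation:
  W1 to Hilo: 55 × 1 = 55
  W2 to Hilo: 50 × 3 = 150
  W3 to Hilo: 40 × 4 = 160
  W4 to Gary: 45 × 4 = 180
Total = 55 + 150 + 160 + 180 = 545.
(Supply check: W1 ships 55; W2 ships 50; W3 ships 40; W4 ships 45.)

545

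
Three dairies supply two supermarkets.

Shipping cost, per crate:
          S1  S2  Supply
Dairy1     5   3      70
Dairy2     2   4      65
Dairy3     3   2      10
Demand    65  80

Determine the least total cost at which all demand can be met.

360

One minimum-cost allocation:
  Dairy1 to S2: 70 × 3 = 210
  Dairy2 to S1: 65 × 2 = 130
  Dairy3 to S2: 10 × 2 = 20
Total = 210 + 130 + 20 = 360.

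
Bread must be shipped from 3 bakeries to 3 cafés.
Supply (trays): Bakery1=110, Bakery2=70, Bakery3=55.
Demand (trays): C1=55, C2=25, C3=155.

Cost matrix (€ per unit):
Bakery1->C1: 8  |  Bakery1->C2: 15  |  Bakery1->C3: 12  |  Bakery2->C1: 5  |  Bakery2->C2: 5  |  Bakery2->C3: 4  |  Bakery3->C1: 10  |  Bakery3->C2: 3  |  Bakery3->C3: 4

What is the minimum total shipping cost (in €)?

One minimum-cost allocation:
  Bakery1→C1: 55 trays
  Bakery1→C3: 55 trays
  Bakery2→C3: 70 trays
  Bakery3→C2: 25 trays
  Bakery3→C3: 30 trays
Total cost = €1575.

1575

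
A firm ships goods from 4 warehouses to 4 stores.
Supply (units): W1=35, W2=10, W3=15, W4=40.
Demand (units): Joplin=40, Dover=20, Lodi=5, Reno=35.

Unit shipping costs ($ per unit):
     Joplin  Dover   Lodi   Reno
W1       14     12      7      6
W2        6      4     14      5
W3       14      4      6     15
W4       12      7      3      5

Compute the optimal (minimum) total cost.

740

One minimum-cost allocation:
  W1 to Reno: 35 × $6 = $210
  W2 to Joplin: 10 × $6 = $60
  W3 to Dover: 15 × $4 = $60
  W4 to Joplin: 30 × $12 = $360
  W4 to Dover: 5 × $7 = $35
  W4 to Lodi: 5 × $3 = $15
Total = 210 + 60 + 60 + 360 + 35 + 15 = $740.
(Supply check: W1 ships 35; W2 ships 10; W3 ships 15; W4 ships 40.)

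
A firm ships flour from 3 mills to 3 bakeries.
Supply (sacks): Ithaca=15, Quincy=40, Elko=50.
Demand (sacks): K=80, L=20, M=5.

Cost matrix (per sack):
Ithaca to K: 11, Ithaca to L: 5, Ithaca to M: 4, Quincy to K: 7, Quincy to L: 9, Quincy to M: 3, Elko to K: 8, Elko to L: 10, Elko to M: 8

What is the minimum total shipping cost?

745

A cheapest plan:
  Ithaca to L: 15 × 5 = 75
  Quincy to K: 35 × 7 = 245
  Quincy to M: 5 × 3 = 15
  Elko to K: 45 × 8 = 360
  Elko to L: 5 × 10 = 50
Total = 75 + 245 + 15 + 360 + 50 = 745.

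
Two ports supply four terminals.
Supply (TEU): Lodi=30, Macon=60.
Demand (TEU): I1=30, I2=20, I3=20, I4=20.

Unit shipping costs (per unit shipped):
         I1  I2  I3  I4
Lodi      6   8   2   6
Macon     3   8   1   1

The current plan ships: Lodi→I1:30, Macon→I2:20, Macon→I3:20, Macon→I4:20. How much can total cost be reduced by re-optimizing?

80

Current plan cost = 30·6 + 20·8 + 20·1 + 20·1 = 380.
Optimal plan:
  Lodi to I2: 20 × 8 = 160
  Lodi to I3: 10 × 2 = 20
  Macon to I1: 30 × 3 = 90
  Macon to I3: 10 × 1 = 10
  Macon to I4: 20 × 1 = 20
Optimal cost = 300.
Saving = 380 − 300 = 80.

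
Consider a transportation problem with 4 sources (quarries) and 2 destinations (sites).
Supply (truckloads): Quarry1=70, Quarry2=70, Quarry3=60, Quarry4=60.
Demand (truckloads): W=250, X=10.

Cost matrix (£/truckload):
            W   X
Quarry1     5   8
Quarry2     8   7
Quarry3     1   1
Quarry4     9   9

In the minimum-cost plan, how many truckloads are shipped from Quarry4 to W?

The minimum-cost plan:
  Quarry1->W: 70 truckloads
  Quarry2->W: 60 truckloads
  Quarry2->X: 10 truckloads
  Quarry3->W: 60 truckloads
  Quarry4->W: 60 truckloads
Total cost = £1500.
So Quarry4→W carries 60 truckloads.

60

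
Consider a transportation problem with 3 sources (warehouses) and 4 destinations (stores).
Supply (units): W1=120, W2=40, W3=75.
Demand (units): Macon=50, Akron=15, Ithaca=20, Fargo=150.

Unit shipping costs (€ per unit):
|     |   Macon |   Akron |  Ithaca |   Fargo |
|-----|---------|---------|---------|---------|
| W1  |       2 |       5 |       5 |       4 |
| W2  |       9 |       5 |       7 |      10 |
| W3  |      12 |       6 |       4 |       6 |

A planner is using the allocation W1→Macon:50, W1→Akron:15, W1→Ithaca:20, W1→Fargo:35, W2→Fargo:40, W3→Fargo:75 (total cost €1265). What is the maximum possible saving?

Current plan cost = 50·2 + 15·5 + 20·5 + 35·4 + 40·10 + 75·6 = €1265.
Optimal plan:
  W1–Macon: 50 × €2 = €100
  W1–Fargo: 70 × €4 = €280
  W2–Akron: 15 × €5 = €75
  W2–Ithaca: 20 × €7 = €140
  W2–Fargo: 5 × €10 = €50
  W3–Fargo: 75 × €6 = €450
Optimal cost = €1095.
Saving = 1265 − 1095 = €170.

170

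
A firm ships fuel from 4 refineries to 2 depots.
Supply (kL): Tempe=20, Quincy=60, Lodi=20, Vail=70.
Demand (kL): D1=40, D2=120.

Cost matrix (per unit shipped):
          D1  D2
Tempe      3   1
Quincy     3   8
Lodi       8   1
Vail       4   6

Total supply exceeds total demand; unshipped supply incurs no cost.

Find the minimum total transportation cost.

Optimal allocation:
  Tempe→D2: 20 × 1 = 20
  Quincy→D1: 40 × 3 = 120
  Quincy→D2: 10 × 8 = 80
  Lodi→D2: 20 × 1 = 20
  Vail→D2: 70 × 6 = 420
Total = 20 + 120 + 80 + 20 + 420 = 660.

660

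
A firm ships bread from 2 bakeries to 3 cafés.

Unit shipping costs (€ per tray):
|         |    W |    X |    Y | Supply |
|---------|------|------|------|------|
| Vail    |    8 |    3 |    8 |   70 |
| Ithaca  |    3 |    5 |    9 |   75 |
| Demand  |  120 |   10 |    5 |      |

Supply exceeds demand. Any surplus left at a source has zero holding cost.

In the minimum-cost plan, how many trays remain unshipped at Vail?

An optimal plan:
  Vail–W: 45 × €8 = €360
  Vail–X: 10 × €3 = €30
  Vail–Y: 5 × €8 = €40
  Ithaca–W: 75 × €3 = €225
Total cost = €655.
Vail ships 60 of its 70, leaving 10.

10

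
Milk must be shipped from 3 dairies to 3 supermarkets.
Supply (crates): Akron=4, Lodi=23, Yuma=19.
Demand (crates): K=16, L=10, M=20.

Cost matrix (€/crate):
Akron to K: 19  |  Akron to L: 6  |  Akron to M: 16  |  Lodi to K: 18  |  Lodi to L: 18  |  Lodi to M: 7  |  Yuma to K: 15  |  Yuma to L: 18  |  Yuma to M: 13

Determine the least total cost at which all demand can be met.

512

A cheapest plan:
  Akron–L: 4 × €6 = €24
  Lodi–L: 3 × €18 = €54
  Lodi–M: 20 × €7 = €140
  Yuma–K: 16 × €15 = €240
  Yuma–L: 3 × €18 = €54
Total = 24 + 54 + 140 + 240 + 54 = €512.
(Supply check: Akron ships 4; Lodi ships 23; Yuma ships 19.)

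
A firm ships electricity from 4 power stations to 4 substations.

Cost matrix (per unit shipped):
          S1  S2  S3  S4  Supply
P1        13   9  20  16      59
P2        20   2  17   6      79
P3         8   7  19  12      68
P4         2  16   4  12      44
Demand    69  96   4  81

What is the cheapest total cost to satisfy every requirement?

1616

An optimal shipping plan:
  P1–S2: 59 × 9 = 531
  P2–S4: 79 × 6 = 474
  P3–S1: 29 × 8 = 232
  P3–S2: 37 × 7 = 259
  P3–S4: 2 × 12 = 24
  P4–S1: 40 × 2 = 80
  P4–S3: 4 × 4 = 16
Total = 531 + 474 + 232 + 259 + 24 + 80 + 16 = 1616.
(Supply check: P1 ships 59; P2 ships 79; P3 ships 68; P4 ships 44.)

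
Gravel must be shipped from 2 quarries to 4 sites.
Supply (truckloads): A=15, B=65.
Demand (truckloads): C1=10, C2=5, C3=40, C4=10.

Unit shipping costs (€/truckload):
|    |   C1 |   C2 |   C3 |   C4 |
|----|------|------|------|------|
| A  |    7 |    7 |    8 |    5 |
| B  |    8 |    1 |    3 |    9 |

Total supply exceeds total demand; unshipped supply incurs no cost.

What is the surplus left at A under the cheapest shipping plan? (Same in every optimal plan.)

An optimal plan:
  A->C1: 5 × €7 = €35
  A->C4: 10 × €5 = €50
  B->C1: 5 × €8 = €40
  B->C2: 5 × €1 = €5
  B->C3: 40 × €3 = €120
Total cost = €250.
A ships 15 of its 15, leaving 0.

0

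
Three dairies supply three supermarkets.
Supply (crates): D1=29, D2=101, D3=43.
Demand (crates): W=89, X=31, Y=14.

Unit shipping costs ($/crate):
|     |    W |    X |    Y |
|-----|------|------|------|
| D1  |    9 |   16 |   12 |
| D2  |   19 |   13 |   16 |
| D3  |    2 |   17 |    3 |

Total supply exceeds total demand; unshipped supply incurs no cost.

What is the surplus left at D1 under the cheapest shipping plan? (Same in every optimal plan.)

Minimum-cost shipments:
  D1→W: 29 × $9 = $261
  D2→W: 17 × $19 = $323
  D2→X: 31 × $13 = $403
  D2→Y: 14 × $16 = $224
  D3→W: 43 × $2 = $86
Total cost = $1297.
D1 ships 29 of its 29, leaving 0.

0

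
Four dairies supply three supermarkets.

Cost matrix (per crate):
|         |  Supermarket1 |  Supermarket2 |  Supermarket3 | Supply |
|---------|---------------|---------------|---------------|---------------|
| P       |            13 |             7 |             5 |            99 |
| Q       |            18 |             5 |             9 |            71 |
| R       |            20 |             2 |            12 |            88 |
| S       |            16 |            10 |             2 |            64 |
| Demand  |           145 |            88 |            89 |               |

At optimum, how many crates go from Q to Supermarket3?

The minimum-cost plan:
  P->Supermarket1: 99 × 13 = 1287
  Q->Supermarket1: 46 × 18 = 828
  Q->Supermarket3: 25 × 9 = 225
  R->Supermarket2: 88 × 2 = 176
  S->Supermarket3: 64 × 2 = 128
Total cost = 2644.
So Q→Supermarket3 carries 25 crates.

25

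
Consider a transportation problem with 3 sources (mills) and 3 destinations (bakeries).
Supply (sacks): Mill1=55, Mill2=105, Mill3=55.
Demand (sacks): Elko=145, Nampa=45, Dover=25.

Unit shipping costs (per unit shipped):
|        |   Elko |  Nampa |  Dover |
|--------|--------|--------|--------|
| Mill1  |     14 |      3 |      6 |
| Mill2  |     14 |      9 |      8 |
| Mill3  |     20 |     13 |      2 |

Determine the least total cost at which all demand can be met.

An optimal shipping plan:
  Mill1–Elko: 10 × 14 = 140
  Mill1–Nampa: 45 × 3 = 135
  Mill2–Elko: 105 × 14 = 1470
  Mill3–Elko: 30 × 20 = 600
  Mill3–Dover: 25 × 2 = 50
Total = 140 + 135 + 1470 + 600 + 50 = 2395.

2395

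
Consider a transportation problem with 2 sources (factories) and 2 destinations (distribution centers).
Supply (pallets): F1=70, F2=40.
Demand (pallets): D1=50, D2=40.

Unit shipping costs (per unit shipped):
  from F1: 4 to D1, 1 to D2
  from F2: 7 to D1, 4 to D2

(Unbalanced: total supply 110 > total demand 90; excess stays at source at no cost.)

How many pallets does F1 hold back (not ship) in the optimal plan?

Minimum-cost shipments:
  F1 to D1: 30 × 4 = 120
  F1 to D2: 40 × 1 = 40
  F2 to D1: 20 × 7 = 140
Total cost = 300.
F1 ships 70 of its 70, leaving 0.

0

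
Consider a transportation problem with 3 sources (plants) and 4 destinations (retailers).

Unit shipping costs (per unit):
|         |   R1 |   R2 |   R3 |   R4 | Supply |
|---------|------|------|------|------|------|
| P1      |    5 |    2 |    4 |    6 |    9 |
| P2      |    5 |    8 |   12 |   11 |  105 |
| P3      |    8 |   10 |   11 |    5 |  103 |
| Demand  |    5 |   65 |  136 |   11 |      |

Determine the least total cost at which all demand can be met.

2068

An optimal shipping plan:
  P1->R3: 9 × 4 = 36
  P2->R1: 5 × 5 = 25
  P2->R2: 65 × 8 = 520
  P2->R3: 35 × 12 = 420
  P3->R3: 92 × 11 = 1012
  P3->R4: 11 × 5 = 55
Total = 36 + 25 + 520 + 420 + 1012 + 55 = 2068.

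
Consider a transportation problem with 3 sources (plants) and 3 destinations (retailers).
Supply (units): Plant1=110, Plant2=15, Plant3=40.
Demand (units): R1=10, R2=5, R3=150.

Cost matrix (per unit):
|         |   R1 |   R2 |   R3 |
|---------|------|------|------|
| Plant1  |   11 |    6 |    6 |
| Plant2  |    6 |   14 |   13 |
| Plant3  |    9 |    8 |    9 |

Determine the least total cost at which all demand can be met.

Optimal allocation:
  Plant1–R3: 110 × 6 = 660
  Plant2–R1: 10 × 6 = 60
  Plant2–R3: 5 × 13 = 65
  Plant3–R2: 5 × 8 = 40
  Plant3–R3: 35 × 9 = 315
Total = 660 + 60 + 65 + 40 + 315 = 1140.
(Supply check: Plant1 ships 110; Plant2 ships 15; Plant3 ships 40.)

1140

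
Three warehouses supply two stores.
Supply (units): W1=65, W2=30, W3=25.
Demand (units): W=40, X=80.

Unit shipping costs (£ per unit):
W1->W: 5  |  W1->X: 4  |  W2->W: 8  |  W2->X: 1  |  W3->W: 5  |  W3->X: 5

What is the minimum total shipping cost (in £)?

430

One minimum-cost allocation:
  W1→W: 15 × £5 = £75
  W1→X: 50 × £4 = £200
  W2→X: 30 × £1 = £30
  W3→W: 25 × £5 = £125
Total = 75 + 200 + 30 + 125 = £430.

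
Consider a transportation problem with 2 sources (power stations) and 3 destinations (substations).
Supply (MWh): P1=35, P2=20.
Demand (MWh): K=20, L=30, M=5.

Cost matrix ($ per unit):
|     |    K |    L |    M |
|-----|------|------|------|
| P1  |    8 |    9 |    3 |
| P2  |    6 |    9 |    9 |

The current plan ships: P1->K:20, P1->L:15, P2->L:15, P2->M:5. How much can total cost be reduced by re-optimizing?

70

Current plan cost = 20·8 + 15·9 + 15·9 + 5·9 = $475.
Optimal plan:
  P1 to L: 30 × $9 = $270
  P1 to M: 5 × $3 = $15
  P2 to K: 20 × $6 = $120
Optimal cost = $405.
Saving = 475 − 405 = $70.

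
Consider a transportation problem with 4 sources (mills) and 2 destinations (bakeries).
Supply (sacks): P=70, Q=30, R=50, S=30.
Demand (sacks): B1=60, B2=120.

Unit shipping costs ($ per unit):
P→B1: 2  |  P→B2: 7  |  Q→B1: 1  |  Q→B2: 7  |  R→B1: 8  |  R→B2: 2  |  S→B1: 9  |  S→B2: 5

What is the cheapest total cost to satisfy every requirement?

An optimal shipping plan:
  P->B1: 30 × $2 = $60
  P->B2: 40 × $7 = $280
  Q->B1: 30 × $1 = $30
  R->B2: 50 × $2 = $100
  S->B2: 30 × $5 = $150
Total = 60 + 280 + 30 + 100 + 150 = $620.
(Supply check: P ships 70; Q ships 30; R ships 50; S ships 30.)

620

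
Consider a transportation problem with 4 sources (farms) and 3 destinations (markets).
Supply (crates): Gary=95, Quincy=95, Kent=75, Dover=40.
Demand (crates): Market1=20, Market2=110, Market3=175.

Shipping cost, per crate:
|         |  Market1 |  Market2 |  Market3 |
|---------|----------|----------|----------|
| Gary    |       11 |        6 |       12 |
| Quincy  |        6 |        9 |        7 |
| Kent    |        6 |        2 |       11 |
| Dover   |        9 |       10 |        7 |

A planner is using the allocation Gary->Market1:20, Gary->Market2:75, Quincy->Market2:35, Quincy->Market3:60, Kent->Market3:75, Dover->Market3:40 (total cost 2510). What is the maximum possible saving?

Current plan cost = 20·11 + 75·6 + 35·9 + 60·7 + 75·11 + 40·7 = 2510.
Optimal plan:
  Gary→Market2: 55 × 6 = 330
  Gary→Market3: 40 × 12 = 480
  Quincy→Market3: 95 × 7 = 665
  Kent→Market1: 20 × 6 = 120
  Kent→Market2: 55 × 2 = 110
  Dover→Market3: 40 × 7 = 280
Optimal cost = 1985.
Saving = 2510 − 1985 = 525.

525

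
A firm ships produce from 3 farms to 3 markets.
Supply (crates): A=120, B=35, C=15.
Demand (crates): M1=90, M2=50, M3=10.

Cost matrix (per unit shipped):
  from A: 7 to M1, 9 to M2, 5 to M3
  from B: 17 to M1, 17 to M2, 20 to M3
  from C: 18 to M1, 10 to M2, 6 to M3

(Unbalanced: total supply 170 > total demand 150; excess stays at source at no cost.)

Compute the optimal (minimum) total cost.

1265

An optimal shipping plan:
  A–M1: 90 × 7 = 630
  A–M2: 30 × 9 = 270
  B–M2: 15 × 17 = 255
  C–M2: 5 × 10 = 50
  C–M3: 10 × 6 = 60
Total = 630 + 270 + 255 + 50 + 60 = 1265.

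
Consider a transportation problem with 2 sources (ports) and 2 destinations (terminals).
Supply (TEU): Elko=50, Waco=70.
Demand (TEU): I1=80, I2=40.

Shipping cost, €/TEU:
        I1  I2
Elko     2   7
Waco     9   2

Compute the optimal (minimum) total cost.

An optimal shipping plan:
  Elko–I1: 50 TEU
  Waco–I1: 30 TEU
  Waco–I2: 40 TEU
Total cost = €450.

450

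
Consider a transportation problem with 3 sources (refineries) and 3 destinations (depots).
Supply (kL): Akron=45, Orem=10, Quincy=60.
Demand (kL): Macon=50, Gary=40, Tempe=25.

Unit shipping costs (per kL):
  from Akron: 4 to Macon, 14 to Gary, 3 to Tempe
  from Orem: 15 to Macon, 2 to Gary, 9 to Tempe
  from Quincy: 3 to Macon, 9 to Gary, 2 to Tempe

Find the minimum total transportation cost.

535

An optimal shipping plan:
  Akron–Macon: 20 × 4 = 80
  Akron–Tempe: 25 × 3 = 75
  Orem–Gary: 10 × 2 = 20
  Quincy–Macon: 30 × 3 = 90
  Quincy–Gary: 30 × 9 = 270
Total = 80 + 75 + 20 + 90 + 270 = 535.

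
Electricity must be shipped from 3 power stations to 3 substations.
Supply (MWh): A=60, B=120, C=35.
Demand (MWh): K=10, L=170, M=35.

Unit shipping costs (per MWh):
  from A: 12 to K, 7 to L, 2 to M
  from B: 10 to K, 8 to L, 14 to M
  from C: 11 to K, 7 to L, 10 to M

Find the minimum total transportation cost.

1470

An optimal shipping plan:
  A to L: 25 × 7 = 175
  A to M: 35 × 2 = 70
  B to K: 10 × 10 = 100
  B to L: 110 × 8 = 880
  C to L: 35 × 7 = 245
Total = 175 + 70 + 100 + 880 + 245 = 1470.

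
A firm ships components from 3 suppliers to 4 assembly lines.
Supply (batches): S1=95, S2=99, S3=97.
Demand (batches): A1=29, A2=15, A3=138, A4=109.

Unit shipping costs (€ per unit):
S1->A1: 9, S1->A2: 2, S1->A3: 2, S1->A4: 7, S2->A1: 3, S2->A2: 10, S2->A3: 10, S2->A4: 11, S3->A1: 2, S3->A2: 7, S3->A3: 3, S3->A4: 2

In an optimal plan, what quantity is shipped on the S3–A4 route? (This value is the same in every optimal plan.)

Solving gives:
  S1 to A2: 15 batches
  S1 to A3: 80 batches
  S2 to A1: 29 batches
  S2 to A3: 58 batches
  S2 to A4: 12 batches
  S3 to A4: 97 batches
Total cost = €1183.
So S3→A4 carries 97 batches.

97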